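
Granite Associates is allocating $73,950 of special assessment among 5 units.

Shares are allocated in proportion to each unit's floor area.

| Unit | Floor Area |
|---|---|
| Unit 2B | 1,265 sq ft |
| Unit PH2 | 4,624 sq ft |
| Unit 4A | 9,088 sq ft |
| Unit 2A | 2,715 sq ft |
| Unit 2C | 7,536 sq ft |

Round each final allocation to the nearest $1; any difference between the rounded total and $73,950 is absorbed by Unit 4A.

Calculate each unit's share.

Unit 2B: $3,708 | Unit PH2: $13,554 | Unit 4A: $26,640 | Unit 2A: $7,958 | Unit 2C: $22,090

Sum of floor area: 25,228.
Unrounded shares: Unit 2B 1,265/25,228 × $73,950 = 3,708.05; Unit PH2 4,624/25,228 × $73,950 = 13,554.18; Unit 4A 9,088/25,228 × $73,950 = 26,639.35; Unit 2A 2,715/25,228 × $73,950 = 7,958.39; Unit 2C 7,536/25,228 × $73,950 = 22,090.03.
At nearest $1: Unit 2B $3,708; Unit PH2 $13,554; Unit 4A $26,639; Unit 2A $7,958; Unit 2C $22,090. Sum = $73,949.
Difference $73,950 − $73,949 = +$1 applied to Unit 4A: Unit 4A becomes $26,640.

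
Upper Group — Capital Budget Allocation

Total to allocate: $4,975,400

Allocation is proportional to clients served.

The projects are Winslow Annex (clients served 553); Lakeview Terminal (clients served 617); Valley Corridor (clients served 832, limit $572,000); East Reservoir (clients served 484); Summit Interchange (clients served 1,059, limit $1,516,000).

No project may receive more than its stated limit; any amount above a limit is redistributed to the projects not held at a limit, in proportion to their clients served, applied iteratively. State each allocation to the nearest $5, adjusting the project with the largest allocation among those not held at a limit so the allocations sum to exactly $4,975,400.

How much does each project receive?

Winslow Annex: $965,375 · Lakeview Terminal: $1,077,105 · Valley Corridor: $572,000 · East Reservoir: $844,920 · Summit Interchange: $1,516,000

Clients served total: 3,545.
Proportional shares (ignoring caps): Winslow Annex 776,134.33; Lakeview Terminal 865,958.19; Valley Corridor 1,167,710.24; East Reservoir 679,292.98; Summit Interchange 1,486,304.26.
Capped: Valley Corridor ($572,000); remaining pool $4,403,400 reallocated over remaining clients served 2,713.
Capped: Summit Interchange ($1,516,000); remaining pool $2,887,400 reallocated over remaining clients served 1,654.
Shares after redistribution: Winslow Annex 965,376.18 → $965,375; Lakeview Terminal 1,077,101.45 → $1,077,100; East Reservoir 844,922.37 → $844,920.
Rounding difference +$5 applied to Lakeview Terminal → $1,077,105.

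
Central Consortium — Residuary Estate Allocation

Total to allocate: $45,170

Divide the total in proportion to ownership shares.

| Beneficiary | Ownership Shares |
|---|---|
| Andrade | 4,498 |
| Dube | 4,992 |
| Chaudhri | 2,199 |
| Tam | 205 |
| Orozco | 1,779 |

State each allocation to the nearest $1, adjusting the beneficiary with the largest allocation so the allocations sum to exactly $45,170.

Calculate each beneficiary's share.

Andrade: $14,860; Dube: $16,491; Chaudhri: $7,265; Tam: $677; Orozco: $5,877

Sum of ownership shares: 13,673.
Proportional shares: Andrade 4,498/13,673 × $45,170 = 14,859.55; Dube 4,992/13,673 × $45,170 = 16,491.53; Chaudhri 2,199/13,673 × $45,170 = 7,264.60; Tam 205/13,673 × $45,170 = 677.24; Orozco 1,779/13,673 × $45,170 = 5,877.09.
Rounded to nearest $1: Andrade $14,860; Dube $16,492; Chaudhri $7,265; Tam $677; Orozco $5,877. Sum = $45,171.
Difference $45,170 − $45,171 = −$1 applied to largest allocation (Dube): Dube becomes $16,491.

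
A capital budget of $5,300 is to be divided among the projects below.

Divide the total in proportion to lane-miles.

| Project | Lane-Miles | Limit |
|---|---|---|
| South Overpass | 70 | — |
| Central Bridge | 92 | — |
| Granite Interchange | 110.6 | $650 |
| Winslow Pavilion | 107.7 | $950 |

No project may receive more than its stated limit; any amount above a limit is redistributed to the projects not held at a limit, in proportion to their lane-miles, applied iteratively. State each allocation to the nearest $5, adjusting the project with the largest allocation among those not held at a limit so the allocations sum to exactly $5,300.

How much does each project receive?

Total lane-miles = 380.3.
Proportional shares (ignoring caps): South Overpass 975.55; Central Bridge 1,282.15; Granite Interchange 1,541.36; Winslow Pavilion 1,500.95.
Held at cap: Granite Interchange ($650), Winslow Pavilion ($950); remaining pool $3,700 reallocated over remaining lane-miles 162.
Redistributed shares: South Overpass 1,598.77 → $1,600; Central Bridge 2,101.23 → $2,100.

South Overpass: $1,600 · Central Bridge: $2,100 · Granite Interchange: $650 · Winslow Pavilion: $950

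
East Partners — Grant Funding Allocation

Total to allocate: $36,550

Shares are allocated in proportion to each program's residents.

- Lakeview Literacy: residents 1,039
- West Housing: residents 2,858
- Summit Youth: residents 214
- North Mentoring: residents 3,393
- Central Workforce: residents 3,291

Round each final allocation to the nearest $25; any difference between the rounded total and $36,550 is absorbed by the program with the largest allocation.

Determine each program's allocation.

Total residents = 10,795.
Pro-rata amounts: Lakeview Literacy 1,039/10,795 × $36,550 = 3,517.87; West Housing 2,858/10,795 × $36,550 = 9,676.69; Summit Youth 214/10,795 × $36,550 = 724.57; North Mentoring 3,393/10,795 × $36,550 = 11,488.11; Central Workforce 3,291/10,795 × $36,550 = 11,142.76.
After rounding ($25): Lakeview Literacy $3,525; West Housing $9,675; Summit Youth $725; North Mentoring $11,500; Central Workforce $11,150. Sum = $36,575.
Difference $36,550 − $36,575 = −$25 applied to largest allocation (North Mentoring): North Mentoring becomes $11,475.

Lakeview Literacy: $3,525 · West Housing: $9,675 · Summit Youth: $725 · North Mentoring: $11,475 · Central Workforce: $11,150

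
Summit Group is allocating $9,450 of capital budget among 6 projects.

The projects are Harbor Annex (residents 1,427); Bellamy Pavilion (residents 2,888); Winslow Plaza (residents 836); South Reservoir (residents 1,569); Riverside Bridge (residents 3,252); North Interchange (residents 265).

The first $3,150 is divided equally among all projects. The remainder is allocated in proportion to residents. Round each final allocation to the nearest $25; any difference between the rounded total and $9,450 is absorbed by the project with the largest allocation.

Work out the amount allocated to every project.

$3,150 shared equally gives $525 per project.
Remainder $6,300 by residents (total 10,237): Harbor Annex 878.20 → $875; Bellamy Pavilion 1,777.32 → $1,775; Winslow Plaza 514.49 → $525; South Reservoir 965.59 → $975; Riverside Bridge 2,001.33 → $2,000; North Interchange 163.08 → $175.
Rounding difference −$25 on remainder applied to Riverside Bridge.
Totals: Harbor Annex $525 + $875 = $1,400; Bellamy Pavilion $525 + $1,775 = $2,300; Winslow Plaza $525 + $525 = $1,050; South Reservoir $525 + $975 = $1,500; Riverside Bridge $525 + $1,975 = $2,500; North Interchange $525 + $175 = $700.

Harbor Annex: $1,400; Bellamy Pavilion: $2,300; Winslow Plaza: $1,050; South Reservoir: $1,500; Riverside Bridge: $2,500; North Interchange: $700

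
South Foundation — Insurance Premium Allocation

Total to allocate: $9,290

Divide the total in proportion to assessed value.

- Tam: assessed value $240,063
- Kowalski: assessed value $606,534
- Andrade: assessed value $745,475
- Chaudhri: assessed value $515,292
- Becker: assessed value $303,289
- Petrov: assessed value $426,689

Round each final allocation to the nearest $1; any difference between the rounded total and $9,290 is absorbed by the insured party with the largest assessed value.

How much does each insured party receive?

Tam: $786 | Kowalski: $1,986 | Andrade: $2,441 | Chaudhri: $1,687 | Becker: $993 | Petrov: $1,397

Total assessed value = 240,063 + 606,534 + 745,475 + 515,292 + 303,289 + 426,689 = 2,837,342.
Proportional shares: Tam 786.01; Kowalski 1,985.91; Andrade 2,440.83; Chaudhri 1,687.16; Becker 993.03; Petrov 1,397.06.
At nearest $1: Tam $786; Kowalski $1,986; Andrade $2,441; Chaudhri $1,687; Becker $993; Petrov $1,397. Sum = $9,290.
No rounding difference to absorb.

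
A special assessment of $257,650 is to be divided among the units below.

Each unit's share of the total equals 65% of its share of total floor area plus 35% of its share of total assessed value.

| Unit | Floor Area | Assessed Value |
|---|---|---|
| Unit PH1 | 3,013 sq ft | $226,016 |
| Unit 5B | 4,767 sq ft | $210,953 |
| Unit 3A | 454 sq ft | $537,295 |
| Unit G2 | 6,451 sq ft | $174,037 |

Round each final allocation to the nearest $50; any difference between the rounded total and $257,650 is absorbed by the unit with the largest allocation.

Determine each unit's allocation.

Floor area total 14,685; assessed value total 1,148,301.
Composite weights (65% floor area + 35% assessed value): Unit PH1 0.2023; Unit 5B 0.2753; Unit 3A 0.1839; Unit G2 0.3386.
Pro-rata amounts: Unit PH1 52,110.55; Unit 5B 70,930.81; Unit 3A 47,372.01; Unit G2 87,236.64.
Rounded to nearest $50: Unit PH1 $52,100; Unit 5B $70,950; Unit 3A $47,350; Unit G2 $87,250. Sum = $257,650.
Rounded total matches; no reconciliation needed.

Unit PH1: $52,100 | Unit 5B: $70,950 | Unit 3A: $47,350 | Unit G2: $87,250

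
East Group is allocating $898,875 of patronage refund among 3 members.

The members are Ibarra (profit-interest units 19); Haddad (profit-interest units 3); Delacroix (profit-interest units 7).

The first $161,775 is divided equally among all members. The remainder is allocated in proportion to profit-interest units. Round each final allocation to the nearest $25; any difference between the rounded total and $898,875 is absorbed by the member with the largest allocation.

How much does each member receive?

Ibarra: $536,850 · Haddad: $130,175 · Delacroix: $231,850

$161,775 shared equally gives $53,925 per member.
Remainder $737,100 by profit-interest units (total 29): Ibarra 482,927.59 → $482,925; Haddad 76,251.72 → $76,250; Delacroix 177,920.69 → $177,925.
Totals: Ibarra $53,925 + $482,925 = $536,850; Haddad $53,925 + $76,250 = $130,175; Delacroix $53,925 + $177,925 = $231,850.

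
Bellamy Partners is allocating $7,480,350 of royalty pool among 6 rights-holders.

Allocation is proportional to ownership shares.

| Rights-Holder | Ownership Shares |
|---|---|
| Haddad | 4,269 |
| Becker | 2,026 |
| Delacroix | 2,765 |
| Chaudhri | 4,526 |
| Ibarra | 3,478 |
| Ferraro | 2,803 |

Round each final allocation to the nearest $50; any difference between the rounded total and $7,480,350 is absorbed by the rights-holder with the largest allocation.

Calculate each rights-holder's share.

Haddad: $1,607,350 | Becker: $762,850 | Delacroix: $1,041,100 | Chaudhri: $1,704,100 | Ibarra: $1,309,550 | Ferraro: $1,055,400

Combined ownership shares = 19,867.
Pro-rata amounts: Haddad 4,269/19,867 × $7,480,350 = 1,607,369.72; Becker 2,026/19,867 × $7,480,350 = 762,832.29; Delacroix 2,765/19,867 × $7,480,350 = 1,041,081.58; Chaudhri 4,526/19,867 × $7,480,350 = 1,704,135.71; Ibarra 3,478/19,867 × $7,480,350 = 1,309,541.31; Ferraro 2,803/19,867 × $7,480,350 = 1,055,389.39.
At nearest $50: Haddad $1,607,350; Becker $762,850; Delacroix $1,041,100; Chaudhri $1,704,150; Ibarra $1,309,550; Ferraro $1,055,400. Sum = $7,480,400.
Difference $7,480,350 − $7,480,400 = −$50 applied to largest allocation (Chaudhri): Chaudhri becomes $1,704,100.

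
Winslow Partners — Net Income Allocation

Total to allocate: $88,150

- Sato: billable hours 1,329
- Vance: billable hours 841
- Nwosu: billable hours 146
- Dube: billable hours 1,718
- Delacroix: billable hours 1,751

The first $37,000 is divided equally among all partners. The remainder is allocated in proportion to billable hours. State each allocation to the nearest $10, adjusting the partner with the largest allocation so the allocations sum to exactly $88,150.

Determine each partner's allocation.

$37,000 shared equally gives $7,400 per partner.
Remainder $51,150 by billable hours (total 5,785): Sato 11,750.80 → $11,750; Vance 7,435.98 → $7,440; Nwosu 1,290.91 → $1,290; Dube 15,190.27 → $15,190; Delacroix 15,482.05 → $15,480.
Totals: Sato $7,400 + $11,750 = $19,150; Vance $7,400 + $7,440 = $14,840; Nwosu $7,400 + $1,290 = $8,690; Dube $7,400 + $15,190 = $22,590; Delacroix $7,400 + $15,480 = $22,880.

Sato: $19,150 | Vance: $14,840 | Nwosu: $8,690 | Dube: $22,590 | Delacroix: $22,880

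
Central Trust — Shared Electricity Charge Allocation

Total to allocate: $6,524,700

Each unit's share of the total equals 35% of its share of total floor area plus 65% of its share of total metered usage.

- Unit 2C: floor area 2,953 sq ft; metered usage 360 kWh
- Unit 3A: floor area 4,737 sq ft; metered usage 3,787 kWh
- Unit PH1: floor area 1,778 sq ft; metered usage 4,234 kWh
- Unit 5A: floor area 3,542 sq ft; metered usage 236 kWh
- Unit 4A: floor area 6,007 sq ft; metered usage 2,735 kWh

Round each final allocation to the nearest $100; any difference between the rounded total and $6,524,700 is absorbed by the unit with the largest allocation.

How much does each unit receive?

Unit 2C: $489,100 · Unit 3A: $1,983,700 · Unit PH1: $1,795,300 · Unit 5A: $513,500 · Unit 4A: $1,743,100

Totals — floor area 19,017, metered usage 11,352.
Combined weights (35% floor area + 65% metered usage): Unit 2C 0.0750; Unit 3A 0.3040; Unit PH1 0.2752; Unit 5A 0.0787; Unit 4A 0.2672.
Proportional shares: Unit 2C 489,103.57; Unit 3A 1,983,645.58; Unit PH1 1,795,312.99; Unit 5A 513,507.45; Unit 4A 1,743,130.40.
Rounded to nearest $100: Unit 2C $489,100; Unit 3A $1,983,600; Unit PH1 $1,795,300; Unit 5A $513,500; Unit 4A $1,743,100. Sum = $6,524,600.
Difference $6,524,700 − $6,524,600 = +$100 applied to largest allocation (Unit 3A): Unit 3A becomes $1,983,700.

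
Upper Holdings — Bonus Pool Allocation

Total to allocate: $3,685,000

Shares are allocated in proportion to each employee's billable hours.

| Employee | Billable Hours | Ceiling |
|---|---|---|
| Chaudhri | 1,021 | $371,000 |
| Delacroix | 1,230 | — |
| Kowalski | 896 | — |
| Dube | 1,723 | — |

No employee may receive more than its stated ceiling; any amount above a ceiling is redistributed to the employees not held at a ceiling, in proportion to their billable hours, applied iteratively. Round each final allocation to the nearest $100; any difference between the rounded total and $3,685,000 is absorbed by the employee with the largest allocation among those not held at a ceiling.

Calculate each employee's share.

Combined billable hours = 4,870.
Pro-rata shares before constraints: Chaudhri 772,563.66; Delacroix 930,708.42; Kowalski 677,979.47; Dube 1,303,748.46.
Cap binds for Chaudhri ($371,000); residual $3,314,000 reallocated over remaining billable hours 3,849.
Remaining shares: Delacroix 1,059,033.52 → $1,059,000; Kowalski 771,458.56 → $771,500; Dube 1,483,507.92 → $1,483,500.

Chaudhri: $371,000 · Delacroix: $1,059,000 · Kowalski: $771,500 · Dube: $1,483,500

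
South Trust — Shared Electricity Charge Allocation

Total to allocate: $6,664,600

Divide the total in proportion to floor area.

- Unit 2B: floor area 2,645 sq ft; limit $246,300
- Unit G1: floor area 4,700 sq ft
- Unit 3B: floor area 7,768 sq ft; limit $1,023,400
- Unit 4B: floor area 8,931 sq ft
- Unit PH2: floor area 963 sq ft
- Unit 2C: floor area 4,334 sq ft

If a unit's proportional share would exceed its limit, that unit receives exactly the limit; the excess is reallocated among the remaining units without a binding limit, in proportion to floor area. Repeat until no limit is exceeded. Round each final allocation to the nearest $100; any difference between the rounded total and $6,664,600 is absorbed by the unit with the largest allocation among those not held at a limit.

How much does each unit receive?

Floor area total: 29,341.
Unconstrained shares: Unit 2B 600,792.99; Unit G1 1,067,571.66; Unit 3B 1,764,446.09; Unit 4B 2,028,613.29; Unit PH2 218,738.62; Unit 2C 984,437.35.
Cap binds for Unit 2B ($246,300), Unit 3B ($1,023,400); balance $5,394,900 reallocated over remaining floor area 18,928.
Remaining shares: Unit G1 1,339,604.29 → $1,339,600; Unit 4B 2,545,533.17 → $2,545,500; Unit PH2 274,476.37 → $274,500; Unit 2C 1,235,286.17 → $1,235,300.

Unit 2B: $246,300 | Unit G1: $1,339,600 | Unit 3B: $1,023,400 | Unit 4B: $2,545,500 | Unit PH2: $274,500 | Unit 2C: $1,235,300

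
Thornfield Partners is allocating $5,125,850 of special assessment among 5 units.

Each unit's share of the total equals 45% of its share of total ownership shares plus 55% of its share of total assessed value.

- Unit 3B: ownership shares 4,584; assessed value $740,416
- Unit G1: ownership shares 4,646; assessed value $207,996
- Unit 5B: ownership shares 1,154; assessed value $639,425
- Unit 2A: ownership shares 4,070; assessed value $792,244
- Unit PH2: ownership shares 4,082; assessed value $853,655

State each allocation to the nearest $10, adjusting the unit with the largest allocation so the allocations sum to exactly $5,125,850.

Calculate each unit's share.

Totals — ownership shares 18,536, assessed value 3,233,736.
Composite weights (45% ownership shares + 55% assessed value): Unit 3B 0.2372; Unit G1 0.1482; Unit 5B 0.1368; Unit 2A 0.2336; Unit PH2 0.2443.
Raw shares: Unit 3B 1,215,941.40; Unit G1 759,485.31; Unit 5B 701,064.45; Unit 2A 1,197,163.28; Unit PH2 1,252,195.56.
After rounding ($10): Unit 3B $1,215,940; Unit G1 $759,490; Unit 5B $701,060; Unit 2A $1,197,160; Unit PH2 $1,252,200. Sum = $5,125,850.
Rounded total matches; no reconciliation needed.

Unit 3B: $1,215,940 | Unit G1: $759,490 | Unit 5B: $701,060 | Unit 2A: $1,197,160 | Unit PH2: $1,252,200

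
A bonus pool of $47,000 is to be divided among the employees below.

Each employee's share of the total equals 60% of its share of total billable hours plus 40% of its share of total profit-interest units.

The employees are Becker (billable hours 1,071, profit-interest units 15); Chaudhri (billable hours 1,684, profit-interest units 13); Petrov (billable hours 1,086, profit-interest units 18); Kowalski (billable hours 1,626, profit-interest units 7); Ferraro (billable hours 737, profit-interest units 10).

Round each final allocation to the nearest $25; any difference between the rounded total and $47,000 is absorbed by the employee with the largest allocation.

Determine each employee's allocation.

Becker: $9,350; Chaudhri: $11,550; Petrov: $10,300; Kowalski: $9,475; Ferraro: $6,325

Billable hours total 6,204; profit-interest units total 63.
Blended shares (60% billable hours + 40% profit-interest units): Becker 0.1988; Chaudhri 0.2454; Petrov 0.2193; Kowalski 0.2017; Ferraro 0.1348.
Raw shares: Becker 9,344.37; Chaudhri 11,533.91; Petrov 10,307.79; Kowalski 9,479.80; Ferraro 6,334.13.
At nearest $25: Becker $9,350; Chaudhri $11,525; Petrov $10,300; Kowalski $9,475; Ferraro $6,325. Sum = $46,975.
Difference $47,000 − $46,975 = +$25 applied to largest allocation (Chaudhri): Chaudhri becomes $11,550.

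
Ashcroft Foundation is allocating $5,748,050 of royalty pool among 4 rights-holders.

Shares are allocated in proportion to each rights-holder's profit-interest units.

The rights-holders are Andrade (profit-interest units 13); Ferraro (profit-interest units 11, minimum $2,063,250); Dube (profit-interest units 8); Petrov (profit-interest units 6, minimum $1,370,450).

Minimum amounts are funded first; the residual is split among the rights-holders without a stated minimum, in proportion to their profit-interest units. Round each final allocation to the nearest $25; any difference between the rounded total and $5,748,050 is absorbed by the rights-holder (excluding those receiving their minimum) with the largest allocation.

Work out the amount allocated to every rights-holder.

Andrade: $1,432,700; Ferraro: $2,063,250; Dube: $881,650; Petrov: $1,370,450

Fund the minimums — Ferraro $2,063,250; Petrov $1,370,450. Balance $2,314,350.
Balance split over remaining profit-interest units 21: Andrade 1,432,692.86 → $1,432,700; Dube 881,657.14 → $881,650.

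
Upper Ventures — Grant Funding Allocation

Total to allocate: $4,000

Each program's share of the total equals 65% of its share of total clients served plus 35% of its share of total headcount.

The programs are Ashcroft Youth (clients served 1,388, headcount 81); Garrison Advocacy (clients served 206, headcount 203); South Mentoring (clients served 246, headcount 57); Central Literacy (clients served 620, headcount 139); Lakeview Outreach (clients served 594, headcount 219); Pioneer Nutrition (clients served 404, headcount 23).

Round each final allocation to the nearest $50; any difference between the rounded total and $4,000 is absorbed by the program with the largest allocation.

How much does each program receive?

Ashcroft Youth: $1,200 · Garrison Advocacy: $550 · South Mentoring: $300 · Central Literacy: $750 · Lakeview Outreach: $850 · Pioneer Nutrition: $350

Totals — clients served 3,458, headcount 722.
Blended shares (65% clients served + 35% headcount): Ashcroft Youth 0.3002; Garrison Advocacy 0.1371; South Mentoring 0.0739; Central Literacy 0.1839; Lakeview Outreach 0.2178; Pioneer Nutrition 0.0871.
Pro-rata amounts: Ashcroft Youth 1,200.67; Garrison Advocacy 548.52; South Mentoring 295.49; Central Literacy 735.69; Lakeview Outreach 871.27; Pioneer Nutrition 348.36.
After rounding ($50): Ashcroft Youth $1,200; Garrison Advocacy $550; South Mentoring $300; Central Literacy $750; Lakeview Outreach $850; Pioneer Nutrition $350. Sum = $4,000.
Sum already equals the total — no adjustment.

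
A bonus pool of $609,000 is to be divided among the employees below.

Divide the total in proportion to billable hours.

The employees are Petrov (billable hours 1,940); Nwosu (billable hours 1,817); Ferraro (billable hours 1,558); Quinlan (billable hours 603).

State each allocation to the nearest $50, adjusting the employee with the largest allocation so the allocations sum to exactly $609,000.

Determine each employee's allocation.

Petrov: $199,600 · Nwosu: $187,000 · Ferraro: $160,350 · Quinlan: $62,050

Sum of billable hours: 5,918.
Unrounded shares: Petrov 1,940/5,918 × $609,000 = 199,638.39; Nwosu 1,817/5,918 × $609,000 = 186,980.91; Ferraro 1,558/5,918 × $609,000 = 160,328.15; Quinlan 603/5,918 × $609,000 = 62,052.55.
Rounded to nearest $50: Petrov $199,650; Nwosu $187,000; Ferraro $160,350; Quinlan $62,050. Sum = $609,050.
Difference $609,000 − $609,050 = −$50 applied to largest allocation (Petrov): Petrov becomes $199,600.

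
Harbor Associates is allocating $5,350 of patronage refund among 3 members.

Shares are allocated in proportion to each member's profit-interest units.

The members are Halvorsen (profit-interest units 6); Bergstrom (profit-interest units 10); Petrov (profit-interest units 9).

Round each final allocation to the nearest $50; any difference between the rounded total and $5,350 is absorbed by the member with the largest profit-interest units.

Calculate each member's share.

Halvorsen: $1,300 | Bergstrom: $2,100 | Petrov: $1,950

Combined profit-interest units = 6 + 10 + 9 = 25.
Pro-rata amounts: Halvorsen 1,284.00; Bergstrom 2,140.00; Petrov 1,926.00.
After rounding ($50): Halvorsen $1,300; Bergstrom $2,150; Petrov $1,950. Sum = $5,400.
Difference $5,350 − $5,400 = −$50 applied to largest profit-interest units (Bergstrom): Bergstrom becomes $2,100.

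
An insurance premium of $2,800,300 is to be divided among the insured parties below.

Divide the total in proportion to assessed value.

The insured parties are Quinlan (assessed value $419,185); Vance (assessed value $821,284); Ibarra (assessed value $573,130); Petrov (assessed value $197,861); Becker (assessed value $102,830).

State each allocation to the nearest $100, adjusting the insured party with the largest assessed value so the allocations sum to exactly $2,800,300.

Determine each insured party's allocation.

Sum of assessed value: 419,185 + 821,284 + 573,130 + 197,861 + 102,830 = 2,114,290.
Raw shares: Quinlan 555,195.25; Vance 1,087,760.71; Ibarra 759,089.78; Petrov 262,059.68; Becker 136,194.58.
Rounded to nearest $100: Quinlan $555,200; Vance $1,087,800; Ibarra $759,100; Petrov $262,100; Becker $136,200. Sum = $2,800,400.
Difference $2,800,300 − $2,800,400 = −$100 applied to largest assessed value (Vance): Vance becomes $1,087,700.

Quinlan: $555,200 | Vance: $1,087,700 | Ibarra: $759,100 | Petrov: $262,100 | Becker: $136,200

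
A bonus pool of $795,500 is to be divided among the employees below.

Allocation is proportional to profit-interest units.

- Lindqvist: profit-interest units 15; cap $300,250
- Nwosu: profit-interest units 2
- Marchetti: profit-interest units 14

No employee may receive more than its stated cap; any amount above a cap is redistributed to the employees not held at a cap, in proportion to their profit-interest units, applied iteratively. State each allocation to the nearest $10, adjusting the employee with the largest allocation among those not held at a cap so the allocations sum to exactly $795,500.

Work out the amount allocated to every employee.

Lindqvist: $300,250 | Nwosu: $61,910 | Marchetti: $433,340

Sum of profit-interest units: 31.
Unconstrained shares: Lindqvist 384,919.35; Nwosu 51,322.58; Marchetti 359,258.06.
Capped: Lindqvist ($300,250); residual $495,250 reallocated over remaining profit-interest units 16.
Redistributed shares: Nwosu 61,906.25 → $61,910; Marchetti 433,343.75 → $433,340.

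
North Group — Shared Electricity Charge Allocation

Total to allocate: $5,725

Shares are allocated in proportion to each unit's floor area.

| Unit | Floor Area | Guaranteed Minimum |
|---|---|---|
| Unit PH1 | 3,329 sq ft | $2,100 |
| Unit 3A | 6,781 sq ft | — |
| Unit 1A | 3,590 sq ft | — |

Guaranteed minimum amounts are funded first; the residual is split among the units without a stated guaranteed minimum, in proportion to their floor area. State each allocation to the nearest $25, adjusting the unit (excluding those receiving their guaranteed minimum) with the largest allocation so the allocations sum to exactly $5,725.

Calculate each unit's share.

Guaranteed amounts: Unit PH1 $2,100. Residual $3,625.
Residual split over remaining floor area 10,371: Unit 3A 2,370.18 → $2,375; Unit 1A 1,254.82 → $1,250.

Unit PH1: $2,100; Unit 3A: $2,375; Unit 1A: $1,250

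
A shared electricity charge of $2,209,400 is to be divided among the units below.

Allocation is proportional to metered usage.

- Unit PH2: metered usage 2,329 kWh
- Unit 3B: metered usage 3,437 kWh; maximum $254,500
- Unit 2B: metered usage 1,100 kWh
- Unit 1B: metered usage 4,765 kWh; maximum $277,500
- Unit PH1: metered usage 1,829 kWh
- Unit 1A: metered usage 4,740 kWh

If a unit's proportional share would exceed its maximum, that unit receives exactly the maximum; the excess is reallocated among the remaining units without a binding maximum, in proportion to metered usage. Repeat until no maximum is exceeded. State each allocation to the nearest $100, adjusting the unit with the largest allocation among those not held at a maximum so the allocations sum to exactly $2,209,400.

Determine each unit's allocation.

Combined metered usage = 18,200.
Proportional shares (ignoring caps): Unit PH2 282,730.36; Unit 3B 417,236.69; Unit 2B 133,535.16; Unit 1B 578,450.05; Unit PH1 222,032.56; Unit 1A 575,415.16.
Held at cap: Unit 3B ($254,500), Unit 1B ($277,500); balance $1,677,400 reallocated over remaining metered usage 9,998.
Remaining shares: Unit PH2 390,744.61 → $390,700; Unit 2B 184,550.91 → $184,600; Unit PH1 306,857.83 → $306,900; Unit 1A 795,246.65 → $795,200.

Unit PH2: $390,700; Unit 3B: $254,500; Unit 2B: $184,600; Unit 1B: $277,500; Unit PH1: $306,900; Unit 1A: $795,200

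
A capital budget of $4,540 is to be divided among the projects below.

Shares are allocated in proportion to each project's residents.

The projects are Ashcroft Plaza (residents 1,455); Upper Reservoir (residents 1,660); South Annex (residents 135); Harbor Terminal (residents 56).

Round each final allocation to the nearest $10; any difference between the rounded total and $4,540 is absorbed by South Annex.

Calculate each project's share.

Combined residents = 3,306.
Proportional shares: Ashcroft Plaza 1,455/3,306 × $4,540 = 1,998.09; Upper Reservoir 1,660/3,306 × $4,540 = 2,279.61; South Annex 135/3,306 × $4,540 = 185.39; Harbor Terminal 56/3,306 × $4,540 = 76.90.
After rounding ($10): Ashcroft Plaza $2,000; Upper Reservoir $2,280; South Annex $190; Harbor Terminal $80. Sum = $4,550.
Difference $4,540 − $4,550 = −$10 applied to South Annex: South Annex becomes $180.

Ashcroft Plaza: $2,000 · Upper Reservoir: $2,280 · South Annex: $180 · Harbor Terminal: $80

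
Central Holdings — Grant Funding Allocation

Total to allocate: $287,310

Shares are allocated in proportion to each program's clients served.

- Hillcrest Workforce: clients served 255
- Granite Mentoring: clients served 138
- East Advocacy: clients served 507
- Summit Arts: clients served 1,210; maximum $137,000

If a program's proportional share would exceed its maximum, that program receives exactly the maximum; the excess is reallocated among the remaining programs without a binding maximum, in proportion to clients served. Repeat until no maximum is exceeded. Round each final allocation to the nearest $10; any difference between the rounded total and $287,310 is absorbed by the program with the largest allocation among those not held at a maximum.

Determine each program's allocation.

Clients served total: 2,110.
Unconstrained shares: Hillcrest Workforce 34,722.30; Granite Mentoring 18,790.89; East Advocacy 69,036.10; Summit Arts 164,760.71.
Capped: Summit Arts ($137,000); balance $150,310 reallocated over remaining clients served 900.
Redistributed shares: Hillcrest Workforce 42,587.83 → $42,590; Granite Mentoring 23,047.53 → $23,050; East Advocacy 84,674.63 → $84,670.

Hillcrest Workforce: $42,590 · Granite Mentoring: $23,050 · East Advocacy: $84,670 · Summit Arts: $137,000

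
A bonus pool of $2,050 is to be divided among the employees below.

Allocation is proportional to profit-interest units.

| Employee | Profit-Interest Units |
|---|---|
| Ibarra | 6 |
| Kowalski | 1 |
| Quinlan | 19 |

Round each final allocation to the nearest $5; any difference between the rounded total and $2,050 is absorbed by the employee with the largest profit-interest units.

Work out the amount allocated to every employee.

Ibarra: $475 · Kowalski: $80 · Quinlan: $1,495

Sum of profit-interest units: 26.
Raw shares: Ibarra 6/26 × $2,050 = 473.08; Kowalski 1/26 × $2,050 = 78.85; Quinlan 19/26 × $2,050 = 1,498.08.
At nearest $5: Ibarra $475; Kowalski $80; Quinlan $1,500. Sum = $2,055.
Difference $2,050 − $2,055 = −$5 applied to largest profit-interest units (Quinlan): Quinlan becomes $1,495.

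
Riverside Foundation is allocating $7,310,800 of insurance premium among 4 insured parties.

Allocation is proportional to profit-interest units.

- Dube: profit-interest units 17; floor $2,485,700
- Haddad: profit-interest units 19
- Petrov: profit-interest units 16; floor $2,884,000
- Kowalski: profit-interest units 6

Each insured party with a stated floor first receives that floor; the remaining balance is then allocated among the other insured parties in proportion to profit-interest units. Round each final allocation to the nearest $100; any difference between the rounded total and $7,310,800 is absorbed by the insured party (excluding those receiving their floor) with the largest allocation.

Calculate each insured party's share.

Guaranteed amounts: Dube $2,485,700; Petrov $2,884,000. Balance $1,941,100.
Balance split over remaining profit-interest units 25: Haddad 1,475,236.00 → $1,475,200; Kowalski 465,864.00 → $465,900.

Dube: $2,485,700; Haddad: $1,475,200; Petrov: $2,884,000; Kowalski: $465,900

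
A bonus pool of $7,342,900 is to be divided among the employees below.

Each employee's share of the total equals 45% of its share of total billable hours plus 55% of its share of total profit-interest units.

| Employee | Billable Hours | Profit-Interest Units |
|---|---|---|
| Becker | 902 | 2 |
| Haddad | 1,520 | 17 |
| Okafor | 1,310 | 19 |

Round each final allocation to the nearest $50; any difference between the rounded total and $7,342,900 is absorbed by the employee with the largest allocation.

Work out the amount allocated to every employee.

Totals — billable hours 3,732, profit-interest units 38.
Blended shares (45% billable hours + 55% profit-interest units): Becker 0.1377; Haddad 0.4293; Okafor 0.4330.
Unrounded shares: Becker 1,011,186.55; Haddad 3,152,544.69; Okafor 3,179,168.76.
Rounded to nearest $50: Becker $1,011,200; Haddad $3,152,550; Okafor $3,179,150. Sum = $7,342,900.
No rounding difference to absorb.

Becker: $1,011,200 | Haddad: $3,152,550 | Okafor: $3,179,150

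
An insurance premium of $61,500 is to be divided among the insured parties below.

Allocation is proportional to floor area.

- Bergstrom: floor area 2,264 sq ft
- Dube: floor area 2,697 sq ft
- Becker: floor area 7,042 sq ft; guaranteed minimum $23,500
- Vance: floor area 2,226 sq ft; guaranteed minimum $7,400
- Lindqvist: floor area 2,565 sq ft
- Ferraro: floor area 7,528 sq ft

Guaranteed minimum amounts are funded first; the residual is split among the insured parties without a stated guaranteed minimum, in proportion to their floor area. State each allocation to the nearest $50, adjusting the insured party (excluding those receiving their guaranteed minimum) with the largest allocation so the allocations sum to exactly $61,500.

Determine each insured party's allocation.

Minimums first: Becker $23,500; Vance $7,400. Balance $30,600.
Balance split over remaining floor area 15,054: Bergstrom 4,601.99 → $4,600; Dube 5,482.14 → $5,500; Lindqvist 5,213.83 → $5,200; Ferraro 15,302.03 → $15,300.

Bergstrom: $4,600 | Dube: $5,500 | Becker: $23,500 | Vance: $7,400 | Lindqvist: $5,200 | Ferraro: $15,300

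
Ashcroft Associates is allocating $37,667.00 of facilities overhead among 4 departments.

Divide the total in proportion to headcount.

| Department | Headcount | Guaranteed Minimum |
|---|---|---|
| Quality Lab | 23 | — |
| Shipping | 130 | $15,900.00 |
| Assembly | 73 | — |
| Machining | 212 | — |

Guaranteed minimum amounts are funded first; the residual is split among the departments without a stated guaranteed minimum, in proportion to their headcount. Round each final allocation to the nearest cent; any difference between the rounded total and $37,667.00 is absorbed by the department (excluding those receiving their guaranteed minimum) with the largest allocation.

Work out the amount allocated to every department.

Minimums first: Shipping $15,900.00. Balance $21,767.00.
Balance split over remaining headcount 308: Quality Lab 1,625.4578 → $1,625.46; Assembly 5,159.0617 → $5,159.06; Machining 14,982.4805 → $14,982.48.

Quality Lab: $1,625.46 | Shipping: $15,900.00 | Assembly: $5,159.06 | Machining: $14,982.48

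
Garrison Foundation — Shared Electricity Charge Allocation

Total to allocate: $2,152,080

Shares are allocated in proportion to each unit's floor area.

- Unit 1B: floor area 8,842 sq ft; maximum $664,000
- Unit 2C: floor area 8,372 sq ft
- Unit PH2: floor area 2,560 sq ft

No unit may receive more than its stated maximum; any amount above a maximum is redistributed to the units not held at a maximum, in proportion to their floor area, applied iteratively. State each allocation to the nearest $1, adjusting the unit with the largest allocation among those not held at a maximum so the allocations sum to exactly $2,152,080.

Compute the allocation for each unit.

Unit 1B: $664,000 | Unit 2C: $1,139,609 | Unit PH2: $348,471

Combined floor area = 19,774.
Proportional shares (ignoring caps): Unit 1B 962,308.66; Unit 2C 911,156.76; Unit PH2 278,614.58.
Held at cap: Unit 1B ($664,000); balance $1,488,080 reallocated over remaining floor area 10,932.
Shares after redistribution: Unit 2C 1,139,609.02 → $1,139,609; Unit PH2 348,470.98 → $348,471.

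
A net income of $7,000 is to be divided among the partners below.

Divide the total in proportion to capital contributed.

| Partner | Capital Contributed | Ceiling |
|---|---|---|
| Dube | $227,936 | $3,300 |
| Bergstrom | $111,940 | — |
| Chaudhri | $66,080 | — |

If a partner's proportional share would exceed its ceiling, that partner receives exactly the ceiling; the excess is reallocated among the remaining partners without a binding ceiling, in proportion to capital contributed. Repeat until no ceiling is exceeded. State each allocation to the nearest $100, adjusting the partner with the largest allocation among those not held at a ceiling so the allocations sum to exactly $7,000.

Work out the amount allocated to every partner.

Combined capital contributed = 405,956.
Proportional shares (ignoring caps): Dube 3,930.36; Bergstrom 1,930.21; Chaudhri 1,139.43.
Capped: Dube ($3,300); residual $3,700 reallocated over remaining capital contributed 178,020.
Redistributed shares: Bergstrom 2,326.58 → $2,300; Chaudhri 1,373.42 → $1,400.

Dube: $3,300 · Bergstrom: $2,300 · Chaudhri: $1,400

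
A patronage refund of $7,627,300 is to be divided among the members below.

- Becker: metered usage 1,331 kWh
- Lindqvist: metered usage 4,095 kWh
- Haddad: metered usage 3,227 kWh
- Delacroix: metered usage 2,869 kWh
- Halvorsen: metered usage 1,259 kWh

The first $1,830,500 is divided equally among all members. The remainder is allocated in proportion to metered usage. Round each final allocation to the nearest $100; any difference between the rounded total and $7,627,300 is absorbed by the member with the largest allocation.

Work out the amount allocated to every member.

Becker: $969,800 · Lindqvist: $2,223,400 · Haddad: $1,829,700 · Delacroix: $1,667,300 · Halvorsen: $937,100

First tranche $1,830,500 split equally: $366,100 each.
Remainder $5,796,800 by metered usage (total 12,781): Becker 603,672.70 → $603,700; Lindqvist 1,857,280.03 → $1,857,300; Haddad 1,463,600.16 → $1,463,600; Delacroix 1,301,229.89 → $1,301,200; Halvorsen 571,017.23 → $571,000.
Totals: Becker $366,100 + $603,700 = $969,800; Lindqvist $366,100 + $1,857,300 = $2,223,400; Haddad $366,100 + $1,463,600 = $1,829,700; Delacroix $366,100 + $1,301,200 = $1,667,300; Halvorsen $366,100 + $571,000 = $937,100.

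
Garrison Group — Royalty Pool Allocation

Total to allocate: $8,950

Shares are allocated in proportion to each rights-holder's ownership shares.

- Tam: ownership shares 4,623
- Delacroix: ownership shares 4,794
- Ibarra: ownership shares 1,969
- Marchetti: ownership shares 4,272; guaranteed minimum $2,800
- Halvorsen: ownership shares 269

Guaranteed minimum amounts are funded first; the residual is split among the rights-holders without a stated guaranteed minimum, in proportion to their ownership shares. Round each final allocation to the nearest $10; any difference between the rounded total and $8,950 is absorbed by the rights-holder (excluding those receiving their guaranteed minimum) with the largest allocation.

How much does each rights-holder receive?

Tam: $2,440; Delacroix: $2,530; Ibarra: $1,040; Marchetti: $2,800; Halvorsen: $140

Fund the minimums — Marchetti $2,800. Residual $6,150.
Residual split over remaining ownership shares 11,655: Tam 2,439.42 → $2,440; Delacroix 2,529.65 → $2,530; Ibarra 1,038.98 → $1,040; Halvorsen 141.94 → $140.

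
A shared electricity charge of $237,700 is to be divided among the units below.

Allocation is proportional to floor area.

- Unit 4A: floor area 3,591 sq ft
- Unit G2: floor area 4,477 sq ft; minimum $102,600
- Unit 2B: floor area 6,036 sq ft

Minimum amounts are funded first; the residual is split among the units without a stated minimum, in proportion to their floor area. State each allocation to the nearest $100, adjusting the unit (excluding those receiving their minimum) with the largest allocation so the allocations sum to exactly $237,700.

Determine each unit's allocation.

Unit 4A: $50,400 · Unit G2: $102,600 · Unit 2B: $84,700

Guaranteed amounts: Unit G2 $102,600. Residual $135,100.
Residual split over remaining floor area 9,627: Unit 4A 50,394.11 → $50,400; Unit 2B 84,705.89 → $84,700.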